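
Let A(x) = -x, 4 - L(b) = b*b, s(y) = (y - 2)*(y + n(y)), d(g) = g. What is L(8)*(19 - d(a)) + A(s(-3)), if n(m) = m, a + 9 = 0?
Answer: -1710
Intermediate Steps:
a = -9 (a = -9 + 0 = -9)
s(y) = 2*y*(-2 + y) (s(y) = (y - 2)*(y + y) = (-2 + y)*(2*y) = 2*y*(-2 + y))
L(b) = 4 - b**2 (L(b) = 4 - b*b = 4 - b**2)
L(8)*(19 - d(a)) + A(s(-3)) = (4 - 1*8**2)*(19 - 1*(-9)) - 2*(-3)*(-2 - 3) = (4 - 1*64)*(19 + 9) - 2*(-3)*(-5) = (4 - 64)*28 - 1*30 = -60*28 - 30 = -1680 - 30 = -1710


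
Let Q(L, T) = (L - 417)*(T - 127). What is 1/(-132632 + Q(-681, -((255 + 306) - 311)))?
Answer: 1/281314 ≈ 3.5547e-6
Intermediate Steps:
Q(L, T) = (-417 + L)*(-127 + T)
1/(-132632 + Q(-681, -((255 + 306) - 311))) = 1/(-132632 + (52959 - (-417)*((255 + 306) - 311) - 127*(-681) - (-681)*((255 + 306) - 311))) = 1/(-132632 + (52959 - (-417)*(561 - 311) + 86487 - (-681)*(561 - 311))) = 1/(-132632 + (52959 - (-417)*250 + 86487 - (-681)*250)) = 1/(-132632 + (52959 - 417*(-250) + 86487 - 681*(-250))) = 1/(-132632 + (52959 + 104250 + 86487 + 170250)) = 1/(-132632 + 413946) = 1/281314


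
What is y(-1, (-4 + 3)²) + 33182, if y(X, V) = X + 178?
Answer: 33359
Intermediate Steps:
y(X, V) = 178 + X
y(-1, (-4 + 3)²) + 33182 = (178 - 1) + 33182 = 177 + 33182 = 33359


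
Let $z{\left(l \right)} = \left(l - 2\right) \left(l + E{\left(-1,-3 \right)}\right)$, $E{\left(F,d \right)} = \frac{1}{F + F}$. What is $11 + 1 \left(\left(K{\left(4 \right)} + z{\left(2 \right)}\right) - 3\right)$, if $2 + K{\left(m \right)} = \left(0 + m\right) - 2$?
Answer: $8$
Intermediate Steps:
$E{\left(F,d \right)} = \frac{1}{2 F}$
$z{\left(l \right)} = \left(-2 + l\right) \left(- \frac{1}{2} + l\right)$ ($z{\left(l \right)} = \left(l - 2\right) \left(l + \frac{1}{2 \left(-1\right)}\right) = \left(-2 + l\right) \left(l + \frac{1}{2} \left(-1\right)\right) = \left(-2 + l\right) \left(l - \frac{1}{2}\right) = \left(-2 + l\right) \left(- \frac{1}{2} + l\right)$)
$K{\left(m \right)} = -4 + m$ ($K{\left(m \right)} = -2 + \left(\left(0 + m\right) - 2\right) = -2 + \left(m - 2\right) = -2 + \left(-2 + m\right) = -4 + m$)
$11 + 1 \left(\left(K{\left(4 \right)} + z{\left(2 \right)}\right) - 3\right) = 11 + 1 \left(\left(\left(-4 + 4\right) + \left(1 + 2^{2} - 5\right)\right) - 3\right) = 11 + 1 \left(\left(0 + \left(1 + 4 - 5\right)\right) - 3\right) = 11 + 1 \left(\left(0 + 0\right) - 3\right) = 11 + 1 \left(0 - 3\right) = 11 + 1 \left(-3\right) = 11 - 3 = 8$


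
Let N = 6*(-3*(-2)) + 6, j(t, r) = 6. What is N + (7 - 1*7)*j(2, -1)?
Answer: 42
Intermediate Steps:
N = 42 (N = 6*6 + 6 = 36 + 6 = 42)
N + (7 - 1*7)*j(2, -1) = 42 + (7 - 1*7)*6 = 42 + (7 - 7)*6 = 42 + 0*6 = 42 + 0 = 42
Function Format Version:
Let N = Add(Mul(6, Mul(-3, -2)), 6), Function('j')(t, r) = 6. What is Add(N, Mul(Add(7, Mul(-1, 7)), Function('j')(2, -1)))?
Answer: 42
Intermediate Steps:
N = 42 (N = Add(Mul(6, 6), 6) = Add(36, 6) = 42)
Add(N, Mul(Add(7, Mul(-1, 7)), Function('j')(2, -1))) = Add(42, Mul(Add(7, Mul(-1, 7)), 6)) = Add(42, Mul(Add(7, -7), 6)) = Add(42, Mul(0, 6)) = Add(42, 0) = 42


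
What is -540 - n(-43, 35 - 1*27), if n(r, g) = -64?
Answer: -476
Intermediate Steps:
-540 - n(-43, 35 - 1*27) = -540 - 1*(-64) = -540 + 64 = -476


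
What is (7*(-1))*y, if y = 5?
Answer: -35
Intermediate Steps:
(7*(-1))*y = (7*(-1))*5 = -7*5 = -35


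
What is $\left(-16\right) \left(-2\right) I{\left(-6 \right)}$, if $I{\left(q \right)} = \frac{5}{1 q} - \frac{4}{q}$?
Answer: $- \frac{16}{3} \approx -5.3333$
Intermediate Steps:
$I{\left(q \right)} = \frac{1}{q}$ ($I{\left(q \right)} = \frac{5}{q} - \frac{4}{q} = \frac{1}{q}$)
$\left(-16\right) \left(-2\right) I{\left(-6 \right)} = \frac{\left(-16\right) \left(-2\right)}{-6} = 32 \left(- \frac{1}{6}\right) = - \frac{16}{3}$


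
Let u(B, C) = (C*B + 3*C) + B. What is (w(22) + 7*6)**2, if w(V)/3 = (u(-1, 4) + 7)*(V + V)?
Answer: 3572100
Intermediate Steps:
u(B, C) = B + 3*C + B*C (u(B, C) = (B*C + 3*C) + B = (3*C + B*C) + B = B + 3*C + B*C)
w(V) = 84*V (w(V) = 3*(((-1 + 3*4 - 1*4) + 7)*(V + V)) = 3*(((-1 + 12 - 4) + 7)*(2*V)) = 3*((7 + 7)*(2*V)) = 3*(14*(2*V)) = 3*(28*V) = 84*V)
(w(22) + 7*6)**2 = (84*22 + 7*6)**2 = (1848 + 42)**2 = 1890**2 = 3572100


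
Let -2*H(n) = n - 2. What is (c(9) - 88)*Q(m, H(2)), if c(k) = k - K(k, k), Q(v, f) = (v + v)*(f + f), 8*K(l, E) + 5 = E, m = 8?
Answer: 0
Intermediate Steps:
K(l, E) = -5/8 + E/8
H(n) = 1 - n/2 (H(n) = -(n - 2)/2 = -(-2 + n)/2 = 1 - n/2)
Q(v, f) = 4*f*v (Q(v, f) = (2*v)*(2*f) = 4*f*v)
c(k) = 5/8 + 7*k/8 (c(k) = k - (-5/8 + k/8) = k + (5/8 - k/8) = 5/8 + 7*k/8)
(c(9) - 88)*Q(m, H(2)) = ((5/8 + (7/8)*9) - 88)*(4*(1 - ½*2)*8) = ((5/8 + 63/8) - 88)*(4*(1 - 1)*8) = (17/2 - 88)*(4*0*8) = -159/2*0 = 0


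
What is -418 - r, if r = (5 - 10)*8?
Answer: -378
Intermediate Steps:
r = -40 (r = -5*8 = -40)
-418 - r = -418 - 1*(-40) = -418 + 40 = -378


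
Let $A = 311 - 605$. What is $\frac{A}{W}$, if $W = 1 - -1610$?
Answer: $- \frac{98}{537} \approx -0.1825$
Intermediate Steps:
$W = 1611$ ($W = 1 + 1610 = 1611$)
$A = -294$ ($A = 311 - 605 = -294$)
$\frac{A}{W} = - \frac{294}{1611} = \left(-294\right) \frac{1}{1611} = - \frac{98}{537}$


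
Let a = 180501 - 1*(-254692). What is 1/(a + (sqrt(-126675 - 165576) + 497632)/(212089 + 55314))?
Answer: 31118331928535633/13542538137611043303172 - 267403*I*sqrt(292251)/13542538137611043303172 ≈ 2.2978e-6 - 1.0674e-14*I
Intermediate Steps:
a = 435193 (a = 180501 + 254692 = 435193)
1/(a + (sqrt(-126675 - 165576) + 497632)/(212089 + 55314)) = 1/(435193 + (sqrt(-126675 - 165576) + 497632)/(212089 + 55314)) = 1/(435193 + (sqrt(-292251) + 497632)/267403) = 1/(435193 + (I*sqrt(292251) + 497632)*(1/267403)) = 1/(435193 + (497632 + I*sqrt(292251))*(1/267403)) = 1/(435193 + (497632/267403 + I*sqrt(292251)/267403)) = 1/(116372411411/267403 + I*sqrt(292251)/267403)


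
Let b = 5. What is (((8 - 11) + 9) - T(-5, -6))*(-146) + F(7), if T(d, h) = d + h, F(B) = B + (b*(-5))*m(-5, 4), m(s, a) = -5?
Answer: -2350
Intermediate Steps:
F(B) = 125 + B (F(B) = B + (5*(-5))*(-5) = B - 25*(-5) = B + 125 = 125 + B)
(((8 - 11) + 9) - T(-5, -6))*(-146) + F(7) = (((8 - 11) + 9) - (-5 - 6))*(-146) + (125 + 7) = ((-3 + 9) - 1*(-11))*(-146) + 132 = (6 + 11)*(-146) + 132 = 17*(-146) + 132 = -2482 + 132 = -2350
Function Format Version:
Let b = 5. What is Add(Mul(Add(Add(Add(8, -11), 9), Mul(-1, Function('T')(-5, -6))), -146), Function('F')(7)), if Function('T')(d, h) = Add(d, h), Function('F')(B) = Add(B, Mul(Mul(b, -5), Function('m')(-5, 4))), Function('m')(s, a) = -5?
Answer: -2350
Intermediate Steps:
Function('F')(B) = Add(125, B) (Function('F')(B) = Add(B, Mul(Mul(5, -5), -5)) = Add(B, Mul(-25, -5)) = Add(B, 125) = Add(125, B))
Add(Mul(Add(Add(Add(8, -11), 9), Mul(-1, Function('T')(-5, -6))), -146), Function('F')(7)) = Add(Mul(Add(Add(Add(8, -11), 9), Mul(-1, Add(-5, -6))), -146), Add(125, 7)) = Add(Mul(Add(Add(-3, 9), Mul(-1, -11)), -146), 132) = Add(Mul(Add(6, 11), -146), 132) = Add(Mul(17, -146), 132) = Add(-2482, 132) = -2350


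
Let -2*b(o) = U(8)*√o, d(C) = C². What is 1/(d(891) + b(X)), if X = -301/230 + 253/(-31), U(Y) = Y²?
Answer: 943395255/748943579958239 + 16*I*√481424730/2246830739874717 ≈ 1.2596e-6 + 1.5625e-10*I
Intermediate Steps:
X = -67521/7130 (X = -301*1/230 + 253*(-1/31) = -301/230 - 253/31 = -67521/7130 ≈ -9.4700)
b(o) = -32*√o (b(o) = -8²*√o/2 = -32*√o)
1/(d(891) + b(X)) = 1/(891² - 16*I*√481424730/3565) = 1/(793881 - 16*I*√481424730/3565)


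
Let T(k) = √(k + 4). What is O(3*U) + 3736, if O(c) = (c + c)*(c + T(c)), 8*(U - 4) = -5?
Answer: 126113/32 + 81*√226/16 ≈ 4017.1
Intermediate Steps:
T(k) = √(4 + k)
U = 27/8 (U = 4 + (⅛)*(-5) = 4 - 5/8 = 27/8 ≈ 3.3750)
O(c) = 2*c*(c + √(4 + c)) (O(c) = (c + c)*(c + √(4 + c)) = (2*c)*(c + √(4 + c)) = 2*c*(c + √(4 + c)))
O(3*U) + 3736 = 2*(3*(27/8))*(3*(27/8) + √(4 + 3*(27/8))) + 3736 = 2*(81/8)*(81/8 + √(4 + 81/8)) + 3736 = 2*(81/8)*(81/8 + √(113/8)) + 3736 = 2*(81/8)*(81/8 + √226/4) + 3736 = (6561/32 + 81*√226/16) + 3736 = 126113/32 + 81*√226/16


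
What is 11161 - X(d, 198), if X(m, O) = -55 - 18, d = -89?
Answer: 11234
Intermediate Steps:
X(m, O) = -73
11161 - X(d, 198) = 11161 - 1*(-73) = 11161 + 73 = 11234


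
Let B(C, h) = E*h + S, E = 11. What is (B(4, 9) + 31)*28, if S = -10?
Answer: 3360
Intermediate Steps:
B(C, h) = -10 + 11*h (B(C, h) = 11*h - 10 = -10 + 11*h)
(B(4, 9) + 31)*28 = ((-10 + 11*9) + 31)*28 = ((-10 + 99) + 31)*28 = (89 + 31)*28 = 120*28 = 3360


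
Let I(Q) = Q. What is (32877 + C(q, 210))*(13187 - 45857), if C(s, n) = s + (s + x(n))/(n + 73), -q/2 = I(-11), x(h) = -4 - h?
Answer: -304165050750/283 ≈ -1.0748e+9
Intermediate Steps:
q = 22 (q = -2*(-11) = 22)
C(s, n) = s + (-4 + s - n)/(73 + n) (C(s, n) = s + (s + (-4 - n))/(n + 73) = s + (-4 + s - n)/(73 + n))
(32877 + C(q, 210))*(13187 - 45857) = (32877 + (-4 - 1*210 + 74*22 + 210*22)/(73 + 210))*(13187 - 45857) = (32877 + (-4 - 210 + 1628 + 4620)/283)*(-32670) = (32877 + (1/283)*6034)*(-32670) = (32877 + 6034/283)*(-32670) = (9310225/283)*(-32670) = -304165050750/283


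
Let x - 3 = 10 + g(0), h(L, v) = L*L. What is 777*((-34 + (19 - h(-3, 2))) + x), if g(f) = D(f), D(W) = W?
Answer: -8547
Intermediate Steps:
g(f) = f
h(L, v) = L²
x = 13 (x = 3 + (10 + 0) = 3 + 10 = 13)
777*((-34 + (19 - h(-3, 2))) + x) = 777*((-34 + (19 - 1*(-3)²)) + 13) = 777*((-34 + (19 - 1*9)) + 13) = 777*((-34 + (19 - 9)) + 13) = 777*((-34 + 10) + 13) = 777*(-24 + 13) = 777*(-11) = -8547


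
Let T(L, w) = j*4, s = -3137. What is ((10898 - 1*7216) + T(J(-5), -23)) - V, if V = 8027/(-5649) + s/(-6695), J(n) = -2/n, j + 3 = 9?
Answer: 140197143682/37820055 ≈ 3707.0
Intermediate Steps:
j = 6 (j = -3 + 9 = 6)
T(L, w) = 24 (T(L, w) = 6*4 = 24)
V = -36019852/37820055 (V = 8027/(-5649) - 3137/(-6695) = 8027*(-1/5649) - 3137*(-1/6695) = -8027/5649 + 3137/6695 = -36019852/37820055 ≈ -0.95240)
((10898 - 1*7216) + T(J(-5), -23)) - V = ((10898 - 1*7216) + 24) - 1*(-36019852/37820055) = ((10898 - 7216) + 24) + 36019852/37820055 = (3682 + 24) + 36019852/37820055 = 3706 + 36019852/37820055 = 140197143682/37820055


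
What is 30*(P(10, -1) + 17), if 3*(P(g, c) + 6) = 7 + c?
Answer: 390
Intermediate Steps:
P(g, c) = -11/3 + c/3 (P(g, c) = -6 + (7 + c)/3 = -6 + (7/3 + c/3) = -11/3 + c/3)
30*(P(10, -1) + 17) = 30*((-11/3 + (⅓)*(-1)) + 17) = 30*((-11/3 - ⅓) + 17) = 30*(-4 + 17) = 30*13 = 390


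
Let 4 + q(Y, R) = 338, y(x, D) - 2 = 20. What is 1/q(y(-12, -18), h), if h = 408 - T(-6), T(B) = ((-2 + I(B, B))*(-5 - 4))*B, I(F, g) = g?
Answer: 1/334 ≈ 0.0029940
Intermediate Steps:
y(x, D) = 22 (y(x, D) = 2 + 20 = 22)
T(B) = B*(18 - 9*B) (T(B) = ((-2 + B)*(-5 - 4))*B = ((-2 + B)*(-9))*B = (18 - 9*B)*B = B*(18 - 9*B))
h = 840 (h = 408 - 9*(-6)*(2 - 1*(-6)) = 408 - 9*(-6)*(2 + 6) = 408 - 9*(-6)*8 = 408 - 1*(-432) = 408 + 432 = 840)
q(Y, R) = 334 (q(Y, R) = -4 + 338 = 334)
1/q(y(-12, -18), h) = 1/334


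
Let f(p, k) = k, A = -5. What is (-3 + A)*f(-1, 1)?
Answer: -8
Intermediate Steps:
(-3 + A)*f(-1, 1) = (-3 - 5)*1 = -8*1 = -8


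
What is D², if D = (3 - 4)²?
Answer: 1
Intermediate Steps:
D = 1 (D = (-1)² = 1)
D² = 1² = 1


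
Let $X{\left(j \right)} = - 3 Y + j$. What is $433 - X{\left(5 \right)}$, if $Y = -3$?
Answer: $419$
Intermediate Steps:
$X{\left(j \right)} = 9 + j$ ($X{\left(j \right)} = \left(-3\right) \left(-3\right) + j = 9 + j$)
$433 - X{\left(5 \right)} = 433 - \left(9 + 5\right) = 433 - 14 = 419$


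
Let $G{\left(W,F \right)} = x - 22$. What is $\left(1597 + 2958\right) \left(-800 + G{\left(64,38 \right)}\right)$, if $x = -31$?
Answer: $-3885415$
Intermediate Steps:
$G{\left(W,F \right)} = -53$ ($G{\left(W,F \right)} = -31 - 22 = -53$)
$\left(1597 + 2958\right) \left(-800 + G{\left(64,38 \right)}\right) = \left(1597 + 2958\right) \left(-800 - 53\right) = 4555 \left(-853\right) = -3885415$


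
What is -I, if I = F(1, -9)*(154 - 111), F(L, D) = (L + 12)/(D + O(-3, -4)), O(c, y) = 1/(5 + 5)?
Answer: 5590/89 ≈ 62.809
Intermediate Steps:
O(c, y) = ⅒ (O(c, y) = 1/10 = ⅒)
F(L, D) = (12 + L)/(⅒ + D) (F(L, D) = (L + 12)/(D + ⅒) = (12 + L)/(⅒ + D))
I = -5590/89 (I = (10*(12 + 1)/(1 + 10*(-9)))*(154 - 111) = (10*13/(1 - 90))*43 = (10*13/(-89))*43 = (10*(-1/89)*13)*43 = -130/89*43 = -5590/89 ≈ -62.809)
-I = -1*(-5590/89) = 5590/89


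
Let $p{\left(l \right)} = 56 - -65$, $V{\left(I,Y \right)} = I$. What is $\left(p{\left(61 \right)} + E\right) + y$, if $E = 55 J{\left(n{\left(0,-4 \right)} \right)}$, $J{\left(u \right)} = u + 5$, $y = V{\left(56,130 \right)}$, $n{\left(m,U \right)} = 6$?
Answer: $782$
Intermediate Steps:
$p{\left(l \right)} = 121$ ($p{\left(l \right)} = 56 + 65 = 121$)
$y = 56$
$J{\left(u \right)} = 5 + u$
$E = 605$ ($E = 55 \left(5 + 6\right) = 55 \cdot 11 = 605$)
$\left(p{\left(61 \right)} + E\right) + y = \left(121 + 605\right) + 56 = 726 + 56 = 782$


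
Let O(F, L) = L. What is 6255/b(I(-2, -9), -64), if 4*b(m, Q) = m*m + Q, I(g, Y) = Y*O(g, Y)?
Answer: 25020/6497 ≈ 3.8510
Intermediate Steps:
I(g, Y) = Y² (I(g, Y) = Y*Y = Y²)
b(m, Q) = Q/4 + m²/4 (b(m, Q) = (m*m + Q)/4 = (m² + Q)/4 = (Q + m²)/4 = Q/4 + m²/4)
6255/b(I(-2, -9), -64) = 6255/((¼)*(-64) + ((-9)²)²/4) = 6255/(-16 + (¼)*81²) = 6255/(-16 + (¼)*6561) = 6255/(-16 + 6561/4) = 6255/(6497/4) = 6255*(4/6497) = 25020/6497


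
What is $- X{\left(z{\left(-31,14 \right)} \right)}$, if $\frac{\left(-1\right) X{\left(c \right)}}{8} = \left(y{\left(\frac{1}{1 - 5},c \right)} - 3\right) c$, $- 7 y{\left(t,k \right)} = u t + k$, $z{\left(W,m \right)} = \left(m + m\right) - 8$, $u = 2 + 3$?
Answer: $- \frac{6360}{7} \approx -908.57$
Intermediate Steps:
$u = 5$
$z{\left(W,m \right)} = -8 + 2 m$ ($z{\left(W,m \right)} = 2 m - 8 = -8 + 2 m$)
$y{\left(t,k \right)} = - \frac{5 t}{7} - \frac{k}{7}$ ($y{\left(t,k \right)} = - \frac{5 t + k}{7} = - \frac{k + 5 t}{7} = - \frac{5 t}{7} - \frac{k}{7}$)
$X{\left(c \right)} = - 8 c \left(- \frac{79}{28} - \frac{c}{7}\right)$ ($X{\left(c \right)} = - 8 \left(\left(- \frac{5}{7 \left(1 - 5\right)} - \frac{c}{7}\right) - 3\right) c = - 8 \left(\left(- \frac{5}{7 \left(-4\right)} - \frac{c}{7}\right) - 3\right) c = - 8 \left(\left(\left(- \frac{5}{7}\right) \left(- \frac{1}{4}\right) - \frac{c}{7}\right) - 3\right) c = - 8 \left(\left(\frac{5}{28} - \frac{c}{7}\right) - 3\right) c = - 8 \left(- \frac{79}{28} - \frac{c}{7}\right) c = - 8 c \left(- \frac{79}{28} - \frac{c}{7}\right)$)
$- X{\left(z{\left(-31,14 \right)} \right)} = - \frac{2 \left(-8 + 2 \cdot 14\right) \left(79 + 4 \left(-8 + 2 \cdot 14\right)\right)}{7} = - \frac{2 \left(-8 + 28\right) \left(79 + 4 \left(-8 + 28\right)\right)}{7} = - \frac{2 \cdot 20 \left(79 + 4 \cdot 20\right)}{7} = - \frac{2 \cdot 20 \left(79 + 80\right)}{7} = - \frac{2 \cdot 20 \cdot 159}{7} = \left(-1\right) \frac{6360}{7} = - \frac{6360}{7}$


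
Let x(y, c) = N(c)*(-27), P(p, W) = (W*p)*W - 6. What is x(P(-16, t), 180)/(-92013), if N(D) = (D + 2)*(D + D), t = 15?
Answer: 589680/30671 ≈ 19.226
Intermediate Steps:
N(D) = 2*D*(2 + D) (N(D) = (2 + D)*(2*D) = 2*D*(2 + D))
P(p, W) = -6 + p*W² (P(p, W) = p*W² - 6 = -6 + p*W²)
x(y, c) = -54*c*(2 + c) (x(y, c) = (2*c*(2 + c))*(-27) = -54*c*(2 + c))
x(P(-16, t), 180)/(-92013) = -54*180*(2 + 180)/(-92013) = -54*180*182*(-1/92013) = -1769040*(-1/92013) = 589680/30671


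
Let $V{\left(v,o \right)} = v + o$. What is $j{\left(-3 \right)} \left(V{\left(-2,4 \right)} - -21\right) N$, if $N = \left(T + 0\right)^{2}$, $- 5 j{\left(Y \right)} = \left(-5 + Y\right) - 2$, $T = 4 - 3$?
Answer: $46$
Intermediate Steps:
$V{\left(v,o \right)} = o + v$
$T = 1$ ($T = 4 - 3 = 1$)
$j{\left(Y \right)} = \frac{7}{5} - \frac{Y}{5}$ ($j{\left(Y \right)} = - \frac{\left(-5 + Y\right) - 2}{5} = - \frac{-7 + Y}{5} = \frac{7}{5} - \frac{Y}{5}$)
$N = 1$ ($N = \left(1 + 0\right)^{2} = 1^{2} = 1$)
$j{\left(-3 \right)} \left(V{\left(-2,4 \right)} - -21\right) N = \left(\frac{7}{5} - - \frac{3}{5}\right) \left(\left(4 - 2\right) - -21\right) 1 = \left(\frac{7}{5} + \frac{3}{5}\right) \left(2 + 21\right) 1 = 2 \cdot 23 \cdot 1 = 46 \cdot 1 = 46$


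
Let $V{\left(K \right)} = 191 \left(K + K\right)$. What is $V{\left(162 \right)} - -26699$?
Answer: $88583$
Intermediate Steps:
$V{\left(K \right)} = 382 K$ ($V{\left(K \right)} = 191 \cdot 2 K = 382 K$)
$V{\left(162 \right)} - -26699 = 382 \cdot 162 - -26699 = 61884 + 26699 = 88583$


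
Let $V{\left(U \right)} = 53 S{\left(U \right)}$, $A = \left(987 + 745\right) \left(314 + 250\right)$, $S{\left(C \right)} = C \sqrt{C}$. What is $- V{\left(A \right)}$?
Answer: $- 207091776 \sqrt{61053} \approx -5.117 \cdot 10^{10}$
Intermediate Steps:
$S{\left(C \right)} = C^{\frac{3}{2}}$
$A = 976848$ ($A = 1732 \cdot 564 = 976848$)
$V{\left(U \right)} = 53 U^{\frac{3}{2}}$
$- V{\left(A \right)} = - 53 \cdot 976848^{\frac{3}{2}} = - 53 \cdot 3907392 \sqrt{61053} = - 207091776 \sqrt{61053}$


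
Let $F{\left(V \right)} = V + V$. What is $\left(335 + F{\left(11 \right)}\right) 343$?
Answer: $122451$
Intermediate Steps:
$F{\left(V \right)} = 2 V$
$\left(335 + F{\left(11 \right)}\right) 343 = \left(335 + 2 \cdot 11\right) 343 = \left(335 + 22\right) 343 = 357 \cdot 343 = 122451$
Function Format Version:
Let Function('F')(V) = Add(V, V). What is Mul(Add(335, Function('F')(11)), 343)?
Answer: 122451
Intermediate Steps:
Function('F')(V) = Mul(2, V)
Mul(Add(335, Function('F')(11)), 343) = Mul(Add(335, Mul(2, 11)), 343) = Mul(Add(335, 22), 343) = Mul(357, 343) = 122451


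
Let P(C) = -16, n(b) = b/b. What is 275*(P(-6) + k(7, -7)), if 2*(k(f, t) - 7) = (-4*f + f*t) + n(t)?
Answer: -12925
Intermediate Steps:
n(b) = 1
k(f, t) = 15/2 - 2*f + f*t/2 (k(f, t) = 7 + ((-4*f + f*t) + 1)/2 = 7 + (1 - 4*f + f*t)/2 = 7 + (½ - 2*f + f*t/2) = 15/2 - 2*f + f*t/2)
275*(P(-6) + k(7, -7)) = 275*(-16 + (15/2 - 2*7 + (½)*7*(-7))) = 275*(-16 + (15/2 - 14 - 49/2)) = 275*(-16 - 31) = 275*(-47) = -12925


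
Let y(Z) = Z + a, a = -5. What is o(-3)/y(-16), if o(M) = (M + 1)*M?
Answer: -2/7 ≈ -0.28571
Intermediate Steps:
y(Z) = -5 + Z (y(Z) = Z - 5 = -5 + Z)
o(M) = M*(1 + M) (o(M) = (1 + M)*M = M*(1 + M))
o(-3)/y(-16) = (-3*(1 - 3))/(-5 - 16) = -3*(-2)/(-21) = 6*(-1/21) = -2/7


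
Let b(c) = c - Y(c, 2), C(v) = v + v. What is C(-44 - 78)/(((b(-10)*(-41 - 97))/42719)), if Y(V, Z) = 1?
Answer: -5211718/759 ≈ -6866.6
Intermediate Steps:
C(v) = 2*v
b(c) = -1 + c (b(c) = c - 1*1 = c - 1 = -1 + c)
C(-44 - 78)/(((b(-10)*(-41 - 97))/42719)) = (2*(-44 - 78))/((((-1 - 10)*(-41 - 97))/42719)) = (2*(-122))/((-11*(-138)*(1/42719))) = -244/(1518*(1/42719)) = -244/1518/42719 = -244*42719/1518 = -5211718/759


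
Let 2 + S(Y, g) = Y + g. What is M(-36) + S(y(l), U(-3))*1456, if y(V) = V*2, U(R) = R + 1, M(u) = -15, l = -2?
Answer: -11663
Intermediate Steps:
U(R) = 1 + R
y(V) = 2*V
S(Y, g) = -2 + Y + g (S(Y, g) = -2 + (Y + g) = -2 + Y + g)
M(-36) + S(y(l), U(-3))*1456 = -15 + (-2 + 2*(-2) + (1 - 3))*1456 = -15 + (-2 - 4 - 2)*1456 = -15 - 8*1456 = -15 - 11648 = -11663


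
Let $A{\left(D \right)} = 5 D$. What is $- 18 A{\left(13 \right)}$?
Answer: $-1170$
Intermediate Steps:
$- 18 A{\left(13 \right)} = - 18 \cdot 5 \cdot 13 = \left(-18\right) 65 = -1170$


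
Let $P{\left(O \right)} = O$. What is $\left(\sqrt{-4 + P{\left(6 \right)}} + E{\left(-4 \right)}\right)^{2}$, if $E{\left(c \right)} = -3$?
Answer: $\left(3 - \sqrt{2}\right)^{2} \approx 2.5147$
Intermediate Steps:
$\left(\sqrt{-4 + P{\left(6 \right)}} + E{\left(-4 \right)}\right)^{2} = \left(\sqrt{-4 + 6} - 3\right)^{2} = \left(\sqrt{2} - 3\right)^{2} = \left(-3 + \sqrt{2}\right)^{2}$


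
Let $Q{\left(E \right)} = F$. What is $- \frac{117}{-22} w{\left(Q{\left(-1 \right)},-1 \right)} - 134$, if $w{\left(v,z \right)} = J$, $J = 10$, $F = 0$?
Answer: $- \frac{889}{11} \approx -80.818$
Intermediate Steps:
$Q{\left(E \right)} = 0$
$w{\left(v,z \right)} = 10$
$- \frac{117}{-22} w{\left(Q{\left(-1 \right)},-1 \right)} - 134 = - \frac{117}{-22} \cdot 10 - 134 = \left(-117\right) \left(- \frac{1}{22}\right) 10 - 134 = \frac{117}{22} \cdot 10 - 134 = \frac{585}{11} - 134 = - \frac{889}{11}$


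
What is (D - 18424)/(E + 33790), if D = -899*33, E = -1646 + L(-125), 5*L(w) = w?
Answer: -48091/32119 ≈ -1.4973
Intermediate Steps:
L(w) = w/5
E = -1671 (E = -1646 + (1/5)*(-125) = -1646 - 25 = -1671)
D = -29667
(D - 18424)/(E + 33790) = (-29667 - 18424)/(-1671 + 33790) = -48091/32119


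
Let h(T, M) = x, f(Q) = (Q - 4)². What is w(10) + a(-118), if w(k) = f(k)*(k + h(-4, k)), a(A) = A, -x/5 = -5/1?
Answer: 1142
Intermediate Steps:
x = 25 (x = -(-25)/1 = -(-25) = -5*(-5) = 25)
f(Q) = (-4 + Q)²
h(T, M) = 25
w(k) = (-4 + k)²*(25 + k) (w(k) = (-4 + k)²*(k + 25) = (-4 + k)²*(25 + k))
w(10) + a(-118) = (-4 + 10)²*(25 + 10) - 118 = 6²*35 - 118 = 36*35 - 118 = 1260 - 118 = 1142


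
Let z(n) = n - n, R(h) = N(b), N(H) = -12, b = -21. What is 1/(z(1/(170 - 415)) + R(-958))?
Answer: -1/12 ≈ -0.083333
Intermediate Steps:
R(h) = -12
z(n) = 0
1/(z(1/(170 - 415)) + R(-958)) = 1/(0 - 12) = 1/(-12) = -1/12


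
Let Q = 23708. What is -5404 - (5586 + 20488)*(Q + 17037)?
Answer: -1062390534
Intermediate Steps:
-5404 - (5586 + 20488)*(Q + 17037) = -5404 - (5586 + 20488)*(23708 + 17037) = -5404 - 26074*40745 = -5404 - 1*1062385130 = -5404 - 1062385130 = -1062390534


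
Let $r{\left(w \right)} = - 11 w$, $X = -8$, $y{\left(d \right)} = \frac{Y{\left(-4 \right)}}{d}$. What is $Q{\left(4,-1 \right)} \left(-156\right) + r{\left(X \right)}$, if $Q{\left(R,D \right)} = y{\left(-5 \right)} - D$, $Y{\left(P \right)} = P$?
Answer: $- \frac{964}{5} \approx -192.8$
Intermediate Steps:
$y{\left(d \right)} = - \frac{4}{d}$
$Q{\left(R,D \right)} = \frac{4}{5} - D$ ($Q{\left(R,D \right)} = - \frac{4}{-5} - D = \left(-4\right) \left(- \frac{1}{5}\right) - D = \frac{4}{5} - D$)
$Q{\left(4,-1 \right)} \left(-156\right) + r{\left(X \right)} = \left(\frac{4}{5} - -1\right) \left(-156\right) - -88 = \left(\frac{4}{5} + 1\right) \left(-156\right) + 88 = \frac{9}{5} \left(-156\right) + 88 = - \frac{1404}{5} + 88 = - \frac{964}{5}$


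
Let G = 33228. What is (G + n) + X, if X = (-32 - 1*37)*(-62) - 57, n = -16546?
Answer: 20903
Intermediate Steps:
X = 4221 (X = (-32 - 37)*(-62) - 57 = -69*(-62) - 57 = 4278 - 57 = 4221)
(G + n) + X = (33228 - 16546) + 4221 = 16682 + 4221 = 20903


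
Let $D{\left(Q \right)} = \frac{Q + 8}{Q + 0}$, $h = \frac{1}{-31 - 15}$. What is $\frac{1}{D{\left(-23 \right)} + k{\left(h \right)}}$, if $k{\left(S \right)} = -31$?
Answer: $- \frac{23}{698} \approx -0.032951$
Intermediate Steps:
$h = - \frac{1}{46}$ ($h = \frac{1}{-46} = - \frac{1}{46} \approx -0.021739$)
$D{\left(Q \right)} = \frac{8 + Q}{Q}$
$\frac{1}{D{\left(-23 \right)} + k{\left(h \right)}} = \frac{1}{\frac{8 - 23}{-23} - 31} = \frac{1}{\left(- \frac{1}{23}\right) \left(-15\right) - 31} = \frac{1}{\frac{15}{23} - 31} = \frac{1}{- \frac{698}{23}} = - \frac{23}{698}$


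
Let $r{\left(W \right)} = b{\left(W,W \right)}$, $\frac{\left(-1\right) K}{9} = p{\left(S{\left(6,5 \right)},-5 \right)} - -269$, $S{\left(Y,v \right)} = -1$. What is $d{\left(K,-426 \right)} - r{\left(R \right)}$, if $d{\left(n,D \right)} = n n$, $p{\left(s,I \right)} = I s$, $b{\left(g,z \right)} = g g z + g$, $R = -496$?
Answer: $128105588$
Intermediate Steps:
$b{\left(g,z \right)} = g + z g^{2}$ ($b{\left(g,z \right)} = g^{2} z + g = z g^{2} + g = g + z g^{2}$)
$K = -2466$ ($K = - 9 \left(\left(-5\right) \left(-1\right) - -269\right) = - 9 \left(5 + 269\right) = \left(-9\right) 274 = -2466$)
$d{\left(n,D \right)} = n^{2}$
$r{\left(W \right)} = W \left(1 + W^{2}\right)$ ($r{\left(W \right)} = W \left(1 + W W\right) = W \left(1 + W^{2}\right)$)
$d{\left(K,-426 \right)} - r{\left(R \right)} = \left(-2466\right)^{2} - \left(-496 + \left(-496\right)^{3}\right) = 6081156 - \left(-496 - 122023936\right) = 6081156 - -122024432 = 6081156 + 122024432 = 128105588$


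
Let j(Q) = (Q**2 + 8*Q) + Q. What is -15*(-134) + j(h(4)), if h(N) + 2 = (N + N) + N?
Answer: 2200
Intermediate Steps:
h(N) = -2 + 3*N (h(N) = -2 + ((N + N) + N) = -2 + (2*N + N) = -2 + 3*N)
j(Q) = Q**2 + 9*Q
-15*(-134) + j(h(4)) = -15*(-134) + (-2 + 3*4)*(9 + (-2 + 3*4)) = 2010 + (-2 + 12)*(9 + (-2 + 12)) = 2010 + 10*(9 + 10) = 2010 + 10*19 = 2010 + 190 = 2200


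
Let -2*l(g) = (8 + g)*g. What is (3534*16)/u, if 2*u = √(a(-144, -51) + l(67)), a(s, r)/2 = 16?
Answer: -113088*I*√82/451 ≈ -2270.6*I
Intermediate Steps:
l(g) = -g*(8 + g)/2 (l(g) = -(8 + g)*g/2 = -g*(8 + g)/2)
a(s, r) = 32 (a(s, r) = 2*16 = 32)
u = 11*I*√82/4 (u = √(32 - ½*67*(8 + 67))/2 = √(32 - ½*67*75)/2 = √(32 - 5025/2)/2 = √(-4961/2)/2 = (11*I*√82/2)/2 = 11*I*√82/4 ≈ 24.902*I)
(3534*16)/u = (3534*16)/((11*I*√82/4)) = 56544*(-2*I*√82/451) = -113088*I*√82/451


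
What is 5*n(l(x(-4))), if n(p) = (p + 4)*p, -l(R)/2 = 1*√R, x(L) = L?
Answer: 80*I*(-1 + I) ≈ -80.0 - 80.0*I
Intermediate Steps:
l(R) = -2*√R
n(p) = p*(4 + p) (n(p) = (4 + p)*p = p*(4 + p))
5*n(l(x(-4))) = 5*((-4*I)*(4 - 4*I)) = 5*(-4*I*(4 - 4*I)) = -20*I*(4 - 4*I)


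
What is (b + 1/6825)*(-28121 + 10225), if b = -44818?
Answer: 5474079465704/6825 ≈ 8.0206e+8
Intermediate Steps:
(b + 1/6825)*(-28121 + 10225) = (-44818 + 1/6825)*(-28121 + 10225) = (-44818 + 1/6825)*(-17896) = -305882849/6825*(-17896) = 5474079465704/6825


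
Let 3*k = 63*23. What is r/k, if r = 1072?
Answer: 1072/483 ≈ 2.2195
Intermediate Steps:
k = 483 (k = (63*23)/3 = (1/3)*1449 = 483)
r/k = 1072/483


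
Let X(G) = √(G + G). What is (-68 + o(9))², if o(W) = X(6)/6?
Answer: (204 - √3)²/9 ≈ 4545.8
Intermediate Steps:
X(G) = √2*√G (X(G) = √(2*G) = √2*√G)
o(W) = √3/3 (o(W) = (√2*√6)/6 = (2*√3)*(⅙) = √3/3)
(-68 + o(9))² = (-68 + √3/3)²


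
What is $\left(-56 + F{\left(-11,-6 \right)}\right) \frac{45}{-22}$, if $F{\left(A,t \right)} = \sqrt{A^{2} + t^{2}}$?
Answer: $\frac{1260}{11} - \frac{45 \sqrt{157}}{22} \approx 88.916$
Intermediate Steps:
$\left(-56 + F{\left(-11,-6 \right)}\right) \frac{45}{-22} = \left(-56 + \sqrt{\left(-11\right)^{2} + \left(-6\right)^{2}}\right) \frac{45}{-22} = \left(-56 + \sqrt{121 + 36}\right) 45 \left(- \frac{1}{22}\right) = \left(-56 + \sqrt{157}\right) \left(- \frac{45}{22}\right) = \frac{1260}{11} - \frac{45 \sqrt{157}}{22}$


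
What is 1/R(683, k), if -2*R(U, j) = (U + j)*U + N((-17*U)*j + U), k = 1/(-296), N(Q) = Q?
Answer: -37/8643365 ≈ -4.2807e-6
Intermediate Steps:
k = -1/296 ≈ -0.0033784
R(U, j) = -U/2 - U*(U + j)/2 + 17*U*j/2 (R(U, j) = -((U + j)*U + ((-17*U)*j + U))/2 = -(U*(U + j) + (-17*U*j + U))/2 = -(U*(U + j) + (U - 17*U*j))/2 = -(U + U*(U + j) - 17*U*j)/2 = -U/2 - U*(U + j)/2 + 17*U*j/2)
1/R(683, k) = 1/((½)*683*(-1 - 1*683 + 16*(-1/296))) = 1/((½)*683*(-1 - 683 - 2/37)) = 1/((½)*683*(-25310/37)) = 1/(-8643365/37) = -37/8643365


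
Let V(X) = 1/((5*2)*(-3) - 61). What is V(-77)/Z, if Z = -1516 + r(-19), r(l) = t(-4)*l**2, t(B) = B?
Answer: 1/269360 ≈ 3.7125e-6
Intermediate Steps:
r(l) = -4*l**2
V(X) = -1/91 (V(X) = 1/(10*(-3) - 61) = 1/(-30 - 61) = 1/(-91) = -1/91)
Z = -2960 (Z = -1516 - 4*(-19)**2 = -1516 - 4*361 = -1516 - 1444 = -2960)
V(-77)/Z = -1/91/(-2960) = -1/91*(-1/2960) = 1/269360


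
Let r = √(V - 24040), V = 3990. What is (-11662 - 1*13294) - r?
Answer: -24956 - 5*I*√802 ≈ -24956.0 - 141.6*I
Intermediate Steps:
r = 5*I*√802 (r = √(3990 - 24040) = √(-20050) = 5*I*√802 ≈ 141.6*I)
(-11662 - 1*13294) - r = (-11662 - 1*13294) - 5*I*√802 = (-11662 - 13294) - 5*I*√802 = -24956 - 5*I*√802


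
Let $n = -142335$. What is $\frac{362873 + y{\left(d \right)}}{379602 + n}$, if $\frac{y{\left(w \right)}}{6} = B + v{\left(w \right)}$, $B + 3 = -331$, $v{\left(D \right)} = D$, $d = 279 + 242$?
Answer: $\frac{363995}{237267} \approx 1.5341$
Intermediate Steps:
$d = 521$
$B = -334$ ($B = -3 - 331 = -334$)
$y{\left(w \right)} = -2004 + 6 w$ ($y{\left(w \right)} = 6 \left(-334 + w\right) = -2004 + 6 w$)
$\frac{362873 + y{\left(d \right)}}{379602 + n} = \frac{362873 + \left(-2004 + 6 \cdot 521\right)}{379602 - 142335} = \frac{362873 + \left(-2004 + 3126\right)}{237267} = \left(362873 + 1122\right) \frac{1}{237267} = 363995 \cdot \frac{1}{237267} = \frac{363995}{237267}$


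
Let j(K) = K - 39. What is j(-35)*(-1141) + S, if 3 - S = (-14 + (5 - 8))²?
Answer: 84148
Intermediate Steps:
j(K) = -39 + K
S = -286 (S = 3 - (-14 + (5 - 8))² = 3 - (-14 - 3)² = 3 - 1*(-17)² = 3 - 1*289 = 3 - 289 = -286)
j(-35)*(-1141) + S = (-39 - 35)*(-1141) - 286 = -74*(-1141) - 286 = 84434 - 286 = 84148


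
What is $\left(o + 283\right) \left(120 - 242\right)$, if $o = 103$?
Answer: $-47092$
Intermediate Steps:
$\left(o + 283\right) \left(120 - 242\right) = \left(103 + 283\right) \left(120 - 242\right) = 386 \left(-122\right) = -47092$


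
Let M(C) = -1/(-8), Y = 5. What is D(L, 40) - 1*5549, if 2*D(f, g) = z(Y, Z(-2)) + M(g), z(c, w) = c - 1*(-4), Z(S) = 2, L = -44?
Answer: -88711/16 ≈ -5544.4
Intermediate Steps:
z(c, w) = 4 + c (z(c, w) = c + 4 = 4 + c)
M(C) = ⅛ (M(C) = -1*(-⅛) = ⅛)
D(f, g) = 73/16 (D(f, g) = ((4 + 5) + ⅛)/2 = (9 + ⅛)/2 = (½)*(73/8) = 73/16)
D(L, 40) - 1*5549 = 73/16 - 1*5549 = 73/16 - 5549 = -88711/16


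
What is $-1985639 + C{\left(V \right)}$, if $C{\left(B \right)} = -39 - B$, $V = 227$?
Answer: $-1985905$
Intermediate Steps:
$-1985639 + C{\left(V \right)} = -1985639 - 266 = -1985905$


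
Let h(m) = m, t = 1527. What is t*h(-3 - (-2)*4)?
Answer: 7635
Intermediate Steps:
t*h(-3 - (-2)*4) = 1527*(-3 - (-2)*4) = 1527*(-3 - 1*(-8)) = 1527*(-3 + 8) = 1527*5 = 7635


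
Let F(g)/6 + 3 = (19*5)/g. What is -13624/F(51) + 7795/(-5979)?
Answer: 345970003/173391 ≈ 1995.3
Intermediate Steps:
F(g) = -18 + 570/g (F(g) = -18 + 6*((19*5)/g) = -18 + 6*(95/g) = -18 + 570/g)
-13624/F(51) + 7795/(-5979) = -13624/(-18 + 570/51) + 7795/(-5979) = -13624/(-18 + 570*(1/51)) + 7795*(-1/5979) = -13624/(-18 + 190/17) - 7795/5979 = -13624/(-116/17) - 7795/5979 = -13624*(-17/116) - 7795/5979 = 57902/29 - 7795/5979 = 345970003/173391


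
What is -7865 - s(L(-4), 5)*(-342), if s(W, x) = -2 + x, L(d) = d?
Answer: -6839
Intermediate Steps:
-7865 - s(L(-4), 5)*(-342) = -7865 - (-2 + 5)*(-342) = -7865 - 3*(-342) = -7865 - 1*(-1026) = -7865 + 1026 = -6839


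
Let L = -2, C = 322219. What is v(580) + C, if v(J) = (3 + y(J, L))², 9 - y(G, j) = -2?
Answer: 322415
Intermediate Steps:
y(G, j) = 11 (y(G, j) = 9 - 1*(-2) = 9 + 2 = 11)
v(J) = 196 (v(J) = (3 + 11)² = 14² = 196)
v(580) + C = 196 + 322219 = 322415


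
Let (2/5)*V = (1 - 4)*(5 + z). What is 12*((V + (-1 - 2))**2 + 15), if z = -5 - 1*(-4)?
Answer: 13248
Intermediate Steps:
z = -1 (z = -5 + 4 = -1)
V = -30 (V = 5*((1 - 4)*(5 - 1))/2 = 5*(-3*4)/2 = (5/2)*(-12) = -30)
12*((V + (-1 - 2))**2 + 15) = 12*((-30 + (-1 - 2))**2 + 15) = 12*((-30 - 3)**2 + 15) = 12*((-33)**2 + 15) = 12*(1089 + 15) = 12*1104 = 13248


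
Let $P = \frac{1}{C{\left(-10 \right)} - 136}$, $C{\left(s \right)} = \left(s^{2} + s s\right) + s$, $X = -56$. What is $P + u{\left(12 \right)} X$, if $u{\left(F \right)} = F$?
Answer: $- \frac{36287}{54} \approx -671.98$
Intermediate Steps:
$C{\left(s \right)} = s + 2 s^{2}$ ($C{\left(s \right)} = \left(s^{2} + s^{2}\right) + s = 2 s^{2} + s = s + 2 s^{2}$)
$P = \frac{1}{54}$ ($P = \frac{1}{- 10 \left(1 + 2 \left(-10\right)\right) - 136} = \frac{1}{- 10 \left(1 - 20\right) - 136} = \frac{1}{\left(-10\right) \left(-19\right) - 136} = \frac{1}{190 - 136} = \frac{1}{54} \approx 0.018519$)
$P + u{\left(12 \right)} X = \frac{1}{54} + 12 \left(-56\right) = \frac{1}{54} - 672 = - \frac{36287}{54}$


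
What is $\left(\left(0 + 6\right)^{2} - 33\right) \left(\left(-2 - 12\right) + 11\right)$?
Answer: $-9$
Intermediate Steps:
$\left(\left(0 + 6\right)^{2} - 33\right) \left(\left(-2 - 12\right) + 11\right) = \left(6^{2} - 33\right) \left(\left(-2 - 12\right) + 11\right) = \left(36 - 33\right) \left(-14 + 11\right) = 3 \left(-3\right) = -9$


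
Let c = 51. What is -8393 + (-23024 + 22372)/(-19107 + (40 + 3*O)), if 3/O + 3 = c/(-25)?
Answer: -2240611331/266963 ≈ -8393.0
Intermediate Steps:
O = -25/42 (O = 3/(-3 + 51/(-25)) = 3/(-3 + 51*(-1/25)) = 3/(-3 - 51/25) = 3/(-126/25) = 3*(-25/126) = -25/42 ≈ -0.59524)
-8393 + (-23024 + 22372)/(-19107 + (40 + 3*O)) = -8393 + (-23024 + 22372)/(-19107 + (40 + 3*(-25/42))) = -8393 - 652/(-19107 + (40 - 25/14)) = -8393 - 652/(-19107 + 535/14) = -8393 - 652/(-266963/14) = -8393 - 652*(-14/266963) = -8393 + 9128/266963 = -2240611331/266963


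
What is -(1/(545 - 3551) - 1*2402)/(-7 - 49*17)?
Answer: -7220413/2525040 ≈ -2.8595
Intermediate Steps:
-(1/(545 - 3551) - 1*2402)/(-7 - 49*17) = -(1/(-3006) - 2402)/(-7 - 833) = -(-1/3006 - 2402)/(-840) = -(-7220413)*(-1)/(3006*840) = -1*7220413/2525040 = -7220413/2525040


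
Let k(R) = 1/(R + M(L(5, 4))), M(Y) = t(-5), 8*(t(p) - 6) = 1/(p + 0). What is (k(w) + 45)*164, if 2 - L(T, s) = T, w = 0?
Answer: 1770380/239 ≈ 7407.4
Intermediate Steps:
L(T, s) = 2 - T
t(p) = 6 + 1/(8*p) (t(p) = 6 + 1/(8*(p + 0)) = 6 + 1/(8*p))
M(Y) = 239/40 (M(Y) = 6 + (⅛)/(-5) = 6 + (⅛)*(-⅕) = 6 - 1/40 = 239/40)
k(R) = 1/(239/40 + R) (k(R) = 1/(R + 239/40) = 1/(239/40 + R))
(k(w) + 45)*164 = (40/(239 + 40*0) + 45)*164 = (40/(239 + 0) + 45)*164 = (40/239 + 45)*164 = (10795/239)*164 = 1770380/239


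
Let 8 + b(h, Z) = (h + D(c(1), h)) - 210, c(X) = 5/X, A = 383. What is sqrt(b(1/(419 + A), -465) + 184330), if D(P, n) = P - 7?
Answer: sqrt(118420289242)/802 ≈ 429.08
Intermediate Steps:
D(P, n) = -7 + P
b(h, Z) = -220 + h (b(h, Z) = -8 + ((h + (-7 + 5/1)) - 210) = -8 + ((h + (-7 + 5*1)) - 210) = -8 + ((h + (-7 + 5)) - 210) = -8 + ((h - 2) - 210) = -8 + ((-2 + h) - 210) = -8 + (-212 + h) = -220 + h)
sqrt(b(1/(419 + A), -465) + 184330) = sqrt((-220 + 1/(419 + 383)) + 184330) = sqrt((-220 + 1/802) + 184330) = sqrt(-176439/802 + 184330) = sqrt(147656221/802) = sqrt(118420289242)/802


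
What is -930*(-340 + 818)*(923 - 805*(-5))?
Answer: -2199583920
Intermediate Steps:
-930*(-340 + 818)*(923 - 805*(-5)) = -444540*(923 + 4025) = -444540*4948 = -930*2365144 = -2199583920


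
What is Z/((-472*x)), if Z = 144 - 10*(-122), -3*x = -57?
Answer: -341/2242 ≈ -0.15210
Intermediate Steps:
x = 19 (x = -⅓*(-57) = 19)
Z = 1364 (Z = 144 + 1220 = 1364)
Z/((-472*x)) = 1364/((-472*19)) = 1364/(-8968) = 1364*(-1/8968) = -341/2242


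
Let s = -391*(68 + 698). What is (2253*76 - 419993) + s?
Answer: -548271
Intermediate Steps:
s = -299506 (s = -391*766 = -299506)
(2253*76 - 419993) + s = (2253*76 - 419993) - 299506 = (171228 - 419993) - 299506 = -248765 - 299506 = -548271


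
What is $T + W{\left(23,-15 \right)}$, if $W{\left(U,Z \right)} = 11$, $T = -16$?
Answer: $-5$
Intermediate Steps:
$T + W{\left(23,-15 \right)} = -16 + 11 = -5$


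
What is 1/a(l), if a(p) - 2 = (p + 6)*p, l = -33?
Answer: 1/893 ≈ 0.0011198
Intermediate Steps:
a(p) = 2 + p*(6 + p) (a(p) = 2 + (p + 6)*p = 2 + (6 + p)*p = 2 + p*(6 + p))
1/a(l) = 1/(2 + (-33)**2 + 6*(-33)) = 1/(2 + 1089 - 198) = 1/893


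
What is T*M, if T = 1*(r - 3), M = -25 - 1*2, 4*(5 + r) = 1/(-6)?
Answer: 1737/8 ≈ 217.13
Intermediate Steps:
r = -121/24 (r = -5 + (¼)/(-6) = -5 + (¼)*(-⅙) = -5 - 1/24 = -121/24 ≈ -5.0417)
M = -27 (M = -25 - 2 = -27)
T = -193/24 (T = 1*(-121/24 - 3) = 1*(-193/24) = -193/24 ≈ -8.0417)
T*M = -193/24*(-27) = 1737/8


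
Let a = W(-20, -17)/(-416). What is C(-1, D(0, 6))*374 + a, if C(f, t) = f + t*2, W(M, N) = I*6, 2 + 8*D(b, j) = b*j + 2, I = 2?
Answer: -38899/104 ≈ -374.03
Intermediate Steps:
D(b, j) = b*j/8 (D(b, j) = -¼ + (b*j + 2)/8 = -¼ + (2 + b*j)/8 = -¼ + (¼ + b*j/8) = b*j/8)
W(M, N) = 12 (W(M, N) = 2*6 = 12)
a = -3/104 (a = 12/(-416) = 12*(-1/416) = -3/104 ≈ -0.028846)
C(f, t) = f + 2*t
C(-1, D(0, 6))*374 + a = (-1 + 2*((⅛)*0*6))*374 - 3/104 = (-1 + 2*0)*374 - 3/104 = (-1 + 0)*374 - 3/104 = -1*374 - 3/104 = -374 - 3/104 = -38899/104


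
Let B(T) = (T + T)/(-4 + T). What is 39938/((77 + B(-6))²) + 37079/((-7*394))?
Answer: -416421357/60235114 ≈ -6.9133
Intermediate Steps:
B(T) = 2*T/(-4 + T) (B(T) = (2*T)/(-4 + T) = 2*T/(-4 + T))
39938/((77 + B(-6))²) + 37079/((-7*394)) = 39938/((77 + 2*(-6)/(-4 - 6))²) + 37079/((-7*394)) = 39938/((77 + 2*(-6)/(-10))²) + 37079/(-2758) = 39938/((77 + 2*(-6)*(-⅒))²) + 37079*(-1/2758) = 39938/((77 + 6/5)²) - 5297/394 = 39938/((391/5)²) - 5297/394 = 39938/(152881/25) - 5297/394 = 39938*(25/152881) - 5297/394 = 998450/152881 - 5297/394 = -416421357/60235114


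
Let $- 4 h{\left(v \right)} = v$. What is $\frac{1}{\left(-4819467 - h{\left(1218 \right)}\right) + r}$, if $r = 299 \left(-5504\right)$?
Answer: $- \frac{2}{12929717} \approx -1.5468 \cdot 10^{-7}$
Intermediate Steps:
$h{\left(v \right)} = - \frac{v}{4}$
$r = -1645696$
$\frac{1}{\left(-4819467 - h{\left(1218 \right)}\right) + r} = \frac{1}{\left(-4819467 - \left(- \frac{1}{4}\right) 1218\right) - 1645696} = \frac{1}{\left(-4819467 - - \frac{609}{2}\right) - 1645696} = \frac{1}{\left(-4819467 + \frac{609}{2}\right) - 1645696} = \frac{1}{- \frac{9638325}{2} - 1645696} = \frac{1}{- \frac{12929717}{2}} = - \frac{2}{12929717}$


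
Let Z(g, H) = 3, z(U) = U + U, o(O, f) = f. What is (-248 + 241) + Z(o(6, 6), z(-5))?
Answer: -4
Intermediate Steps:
z(U) = 2*U
(-248 + 241) + Z(o(6, 6), z(-5)) = (-248 + 241) + 3 = -7 + 3 = -4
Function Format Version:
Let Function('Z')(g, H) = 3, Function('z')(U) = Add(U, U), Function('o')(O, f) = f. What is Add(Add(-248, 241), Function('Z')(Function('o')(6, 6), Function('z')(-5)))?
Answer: -4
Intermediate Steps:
Function('z')(U) = Mul(2, U)
Add(Add(-248, 241), Function('Z')(Function('o')(6, 6), Function('z')(-5))) = Add(Add(-248, 241), 3) = Add(-7, 3) = -4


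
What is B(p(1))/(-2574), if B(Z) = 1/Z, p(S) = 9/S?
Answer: -1/23166 ≈ -4.3167e-5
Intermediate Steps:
B(p(1))/(-2574) = 1/((9/1)*(-2574)) = -1/2574/(9*1) = -1/2574/9 = (⅑)*(-1/2574) = -1/23166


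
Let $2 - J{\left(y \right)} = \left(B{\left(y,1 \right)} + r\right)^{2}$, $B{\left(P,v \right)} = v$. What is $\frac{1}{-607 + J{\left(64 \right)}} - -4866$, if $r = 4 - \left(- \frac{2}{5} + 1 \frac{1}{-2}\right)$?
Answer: $\frac{311331446}{63981} \approx 4866.0$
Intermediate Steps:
$r = \frac{49}{10}$ ($r = 4 - \left(\left(-2\right) \frac{1}{5} + 1 \left(- \frac{1}{2}\right)\right) = 4 - \left(- \frac{2}{5} - \frac{1}{2}\right) = 4 - - \frac{9}{10} = 4 + \frac{9}{10} = \frac{49}{10} \approx 4.9$)
$J{\left(y \right)} = - \frac{3281}{100}$ ($J{\left(y \right)} = 2 - \left(1 + \frac{49}{10}\right)^{2} = 2 - \left(\frac{59}{10}\right)^{2} = 2 - \frac{3481}{100} = - \frac{3281}{100}$)
$\frac{1}{-607 + J{\left(64 \right)}} - -4866 = \frac{1}{-607 - \frac{3281}{100}} - -4866 = \frac{1}{- \frac{63981}{100}} + 4866 = - \frac{100}{63981} + 4866 = \frac{311331446}{63981}$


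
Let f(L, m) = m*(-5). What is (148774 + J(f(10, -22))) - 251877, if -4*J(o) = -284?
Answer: -103032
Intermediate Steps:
f(L, m) = -5*m
J(o) = 71 (J(o) = -1/4*(-284) = 71)
(148774 + J(f(10, -22))) - 251877 = (148774 + 71) - 251877 = 148845 - 251877 = -103032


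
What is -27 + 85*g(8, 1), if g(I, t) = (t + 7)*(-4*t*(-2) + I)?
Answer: 10853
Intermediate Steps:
g(I, t) = (7 + t)*(I + 8*t) (g(I, t) = (7 + t)*(8*t + I) = (7 + t)*(I + 8*t))
-27 + 85*g(8, 1) = -27 + 85*(7*8 + 8*1² + 56*1 + 8*1) = -27 + 85*(56 + 8*1 + 56 + 8) = -27 + 85*(56 + 8 + 56 + 8) = -27 + 85*128 = -27 + 10880 = 10853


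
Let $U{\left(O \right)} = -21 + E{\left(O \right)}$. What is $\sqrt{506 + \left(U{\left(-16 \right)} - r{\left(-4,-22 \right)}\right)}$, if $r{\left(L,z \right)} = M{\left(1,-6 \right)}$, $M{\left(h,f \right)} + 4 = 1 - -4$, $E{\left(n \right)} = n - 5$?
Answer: $\sqrt{463} \approx 21.517$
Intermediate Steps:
$E{\left(n \right)} = -5 + n$ ($E{\left(n \right)} = n - 5 = -5 + n$)
$M{\left(h,f \right)} = 1$ ($M{\left(h,f \right)} = -4 + \left(1 - -4\right) = -4 + \left(1 + 4\right) = -4 + 5 = 1$)
$r{\left(L,z \right)} = 1$
$U{\left(O \right)} = -26 + O$ ($U{\left(O \right)} = -21 + \left(-5 + O\right) = -26 + O$)
$\sqrt{506 + \left(U{\left(-16 \right)} - r{\left(-4,-22 \right)}\right)} = \sqrt{506 - 43} = \sqrt{463}$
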